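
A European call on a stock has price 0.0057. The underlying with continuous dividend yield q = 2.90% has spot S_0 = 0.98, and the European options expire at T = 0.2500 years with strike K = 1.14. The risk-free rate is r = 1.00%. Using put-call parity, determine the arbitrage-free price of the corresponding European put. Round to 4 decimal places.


Answer: Put price = 0.1699

Derivation:
Put-call parity: C - P = S_0 * exp(-qT) - K * exp(-rT).
S_0 * exp(-qT) = 0.9800 * 0.99277622 = 0.97292069
K * exp(-rT) = 1.1400 * 0.99750312 = 1.13715356
P = C - S*exp(-qT) + K*exp(-rT)
P = 0.0057 - 0.97292069 + 1.13715356 = 0.1699


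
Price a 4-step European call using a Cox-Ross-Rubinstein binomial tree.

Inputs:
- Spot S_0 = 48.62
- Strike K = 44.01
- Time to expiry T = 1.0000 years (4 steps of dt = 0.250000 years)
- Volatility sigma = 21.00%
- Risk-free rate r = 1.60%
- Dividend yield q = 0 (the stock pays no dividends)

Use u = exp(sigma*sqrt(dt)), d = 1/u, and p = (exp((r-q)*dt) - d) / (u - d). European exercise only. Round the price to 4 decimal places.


dt = T/N = 0.250000
u = exp(sigma*sqrt(dt)) = 1.110711; d = 1/u = 0.900325
p = (exp((r-q)*dt) - d) / (u - d) = 0.492825
Discount per step: exp(-r*dt) = 0.996008
Stock lattice S(k, i) with i counting down-moves:
  k=0: S(0,0) = 48.6200
  k=1: S(1,0) = 54.0027; S(1,1) = 43.7738
  k=2: S(2,0) = 59.9814; S(2,1) = 48.6200; S(2,2) = 39.4106
  k=3: S(3,0) = 66.6220; S(3,1) = 54.0027; S(3,2) = 43.7738; S(3,3) = 35.4823
  k=4: S(4,0) = 73.9978; S(4,1) = 59.9814; S(4,2) = 48.6200; S(4,3) = 39.4106; S(4,4) = 31.9456
Terminal payoffs V(N, i) = max(S_T - K, 0):
  V(4,0) = 29.987771; V(4,1) = 15.971427; V(4,2) = 4.610000; V(4,3) = 0.000000; V(4,4) = 0.000000
Backward induction: V(k, i) = exp(-r*dt) * [p * V(k+1, i) + (1-p) * V(k+1, i+1)].
  V(3,0) = exp(-r*dt) * [p*29.987771 + (1-p)*15.971427] = 22.787696
  V(3,1) = exp(-r*dt) * [p*15.971427 + (1-p)*4.610000] = 10.168438
  V(3,2) = exp(-r*dt) * [p*4.610000 + (1-p)*0.000000] = 2.262853
  V(3,3) = exp(-r*dt) * [p*0.000000 + (1-p)*0.000000] = 0.000000
  V(2,0) = exp(-r*dt) * [p*22.787696 + (1-p)*10.168438] = 16.322103
  V(2,1) = exp(-r*dt) * [p*10.168438 + (1-p)*2.262853] = 6.134335
  V(2,2) = exp(-r*dt) * [p*2.262853 + (1-p)*0.000000] = 1.110738
  V(1,0) = exp(-r*dt) * [p*16.322103 + (1-p)*6.134335] = 11.110589
  V(1,1) = exp(-r*dt) * [p*6.134335 + (1-p)*1.110738] = 3.572174
  V(0,0) = exp(-r*dt) * [p*11.110589 + (1-p)*3.572174] = 7.258201

Answer: Price = V(0,0) = 7.2582


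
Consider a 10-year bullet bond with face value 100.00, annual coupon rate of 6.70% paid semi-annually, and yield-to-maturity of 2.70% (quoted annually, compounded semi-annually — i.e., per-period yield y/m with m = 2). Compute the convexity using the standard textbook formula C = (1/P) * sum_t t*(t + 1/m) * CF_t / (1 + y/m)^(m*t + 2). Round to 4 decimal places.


Answer: Convexity = 73.1725

Derivation:
Coupon per period c = face * coupon_rate / m = 3.350000
Periods per year m = 2; per-period yield y/m = 0.013500
Number of cashflows N = 20
Cashflows (t years, CF_t, discount factor 1/(1+y/m)^(m*t), PV):
  t = 0.5000: CF_t = 3.350000, DF = 0.986680, PV = 3.305377
  t = 1.0000: CF_t = 3.350000, DF = 0.973537, PV = 3.261349
  t = 1.5000: CF_t = 3.350000, DF = 0.960569, PV = 3.217907
  t = 2.0000: CF_t = 3.350000, DF = 0.947774, PV = 3.175044
  t = 2.5000: CF_t = 3.350000, DF = 0.935150, PV = 3.132752
  t = 3.0000: CF_t = 3.350000, DF = 0.922694, PV = 3.091023
  t = 3.5000: CF_t = 3.350000, DF = 0.910403, PV = 3.049850
  t = 4.0000: CF_t = 3.350000, DF = 0.898276, PV = 3.009226
  t = 4.5000: CF_t = 3.350000, DF = 0.886311, PV = 2.969142
  t = 5.0000: CF_t = 3.350000, DF = 0.874505, PV = 2.929593
  t = 5.5000: CF_t = 3.350000, DF = 0.862857, PV = 2.890570
  t = 6.0000: CF_t = 3.350000, DF = 0.851363, PV = 2.852067
  t = 6.5000: CF_t = 3.350000, DF = 0.840023, PV = 2.814077
  t = 7.0000: CF_t = 3.350000, DF = 0.828834, PV = 2.776593
  t = 7.5000: CF_t = 3.350000, DF = 0.817794, PV = 2.739609
  t = 8.0000: CF_t = 3.350000, DF = 0.806900, PV = 2.703116
  t = 8.5000: CF_t = 3.350000, DF = 0.796152, PV = 2.667110
  t = 9.0000: CF_t = 3.350000, DF = 0.785547, PV = 2.631584
  t = 9.5000: CF_t = 3.350000, DF = 0.775084, PV = 2.596531
  t = 10.0000: CF_t = 103.350000, DF = 0.764760, PV = 79.037905
Price P = sum_t PV_t = 134.850429
Convexity numerator sum_t t*(t + 1/m) * CF_t / (1+y/m)^(m*t + 2):
  t = 0.5000: term = 1.608954
  t = 1.0000: term = 4.762567
  t = 1.5000: term = 9.398257
  t = 2.0000: term = 15.455117
  t = 2.5000: term = 22.873878
  t = 3.0000: term = 31.596871
  t = 3.5000: term = 41.567994
  t = 4.0000: term = 52.732672
  t = 4.5000: term = 65.037830
  t = 5.0000: term = 78.431851
  t = 5.5000: term = 92.864550
  t = 6.0000: term = 108.287137
  t = 6.5000: term = 124.652189
  t = 7.0000: term = 141.913615
  t = 7.5000: term = 160.026629
  t = 8.0000: term = 178.947718
  t = 8.5000: term = 198.634616
  t = 9.0000: term = 219.046269
  t = 9.5000: term = 240.142816
  t = 10.0000: term = 8079.364717
Convexity = (1/P) * sum = 9867.346245 / 134.850429 = 73.172524


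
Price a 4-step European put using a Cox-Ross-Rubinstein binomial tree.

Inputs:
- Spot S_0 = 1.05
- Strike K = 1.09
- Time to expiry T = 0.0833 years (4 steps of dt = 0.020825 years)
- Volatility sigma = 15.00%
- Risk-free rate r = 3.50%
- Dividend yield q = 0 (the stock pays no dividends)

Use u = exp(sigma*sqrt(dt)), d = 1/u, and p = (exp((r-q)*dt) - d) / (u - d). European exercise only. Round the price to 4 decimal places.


Answer: Price = V(0,0) = 0.0423

Derivation:
dt = T/N = 0.020825
u = exp(sigma*sqrt(dt)) = 1.021882; d = 1/u = 0.978586
p = (exp((r-q)*dt) - d) / (u - d) = 0.511429
Discount per step: exp(-r*dt) = 0.999271
Stock lattice S(k, i) with i counting down-moves:
  k=0: S(0,0) = 1.0500
  k=1: S(1,0) = 1.0730; S(1,1) = 1.0275
  k=2: S(2,0) = 1.0965; S(2,1) = 1.0500; S(2,2) = 1.0055
  k=3: S(3,0) = 1.1204; S(3,1) = 1.0730; S(3,2) = 1.0275; S(3,3) = 0.9840
  k=4: S(4,0) = 1.1450; S(4,1) = 1.0965; S(4,2) = 1.0500; S(4,3) = 1.0055; S(4,4) = 0.9629
Terminal payoffs V(N, i) = max(K - S_T, 0):
  V(4,0) = 0.000000; V(4,1) = 0.000000; V(4,2) = 0.040000; V(4,3) = 0.084487; V(4,4) = 0.127090
Backward induction: V(k, i) = exp(-r*dt) * [p * V(k+1, i) + (1-p) * V(k+1, i+1)].
  V(3,0) = exp(-r*dt) * [p*0.000000 + (1-p)*0.000000] = 0.000000
  V(3,1) = exp(-r*dt) * [p*0.000000 + (1-p)*0.040000] = 0.019529
  V(3,2) = exp(-r*dt) * [p*0.040000 + (1-p)*0.084487] = 0.061690
  V(3,3) = exp(-r*dt) * [p*0.084487 + (1-p)*0.127090] = 0.105225
  V(2,0) = exp(-r*dt) * [p*0.000000 + (1-p)*0.019529] = 0.009534
  V(2,1) = exp(-r*dt) * [p*0.019529 + (1-p)*0.061690] = 0.040098
  V(2,2) = exp(-r*dt) * [p*0.061690 + (1-p)*0.105225] = 0.082900
  V(1,0) = exp(-r*dt) * [p*0.009534 + (1-p)*0.040098] = 0.024449
  V(1,1) = exp(-r*dt) * [p*0.040098 + (1-p)*0.082900] = 0.060965
  V(0,0) = exp(-r*dt) * [p*0.024449 + (1-p)*0.060965] = 0.042259


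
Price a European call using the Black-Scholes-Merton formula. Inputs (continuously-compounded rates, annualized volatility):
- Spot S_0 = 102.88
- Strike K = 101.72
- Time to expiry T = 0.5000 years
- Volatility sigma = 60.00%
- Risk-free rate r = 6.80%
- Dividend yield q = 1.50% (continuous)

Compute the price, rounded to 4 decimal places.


d1 = (ln(S/K) + (r - q + 0.5*sigma^2) * T) / (sigma * sqrt(T)) = 0.30132017
d2 = d1 - sigma * sqrt(T) = -0.12294390
exp(-rT) = 0.96657150; exp(-qT) = 0.99252805
C = S_0 * exp(-qT) * N(d1) - K * exp(-rT) * N(d2)
N(d1) = 0.61841482; N(d2) = 0.45107576
C = 102.8800 * 0.99252805 * 0.61841482 - 101.7200 * 0.96657150 * 0.45107576 = 18.7975

Answer: Price = 18.7975


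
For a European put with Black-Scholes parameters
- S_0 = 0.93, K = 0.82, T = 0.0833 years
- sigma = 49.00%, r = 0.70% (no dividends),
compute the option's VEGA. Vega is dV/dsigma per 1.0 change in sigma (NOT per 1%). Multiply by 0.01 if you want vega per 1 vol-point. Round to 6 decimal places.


d1 = 0.9649347787; d2 = 0.8235122557
phi(d1) = 0.2504519742; exp(-qT) = 1.0000000000; exp(-rT) = 0.9994170700
Vega = S * exp(-qT) * phi(d1) * sqrt(T) = 0.9300 * 1.0000000000 * 0.2504519742 * 0.2886173938 = 0.067225

Answer: Vega = 0.067225


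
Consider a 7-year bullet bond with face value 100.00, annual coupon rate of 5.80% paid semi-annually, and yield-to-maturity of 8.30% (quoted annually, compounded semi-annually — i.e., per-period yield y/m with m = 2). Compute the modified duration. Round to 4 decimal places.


Coupon per period c = face * coupon_rate / m = 2.900000
Periods per year m = 2; per-period yield y/m = 0.041500
Number of cashflows N = 14
Cashflows (t years, CF_t, discount factor 1/(1+y/m)^(m*t), PV):
  t = 0.5000: CF_t = 2.900000, DF = 0.960154, PV = 2.784446
  t = 1.0000: CF_t = 2.900000, DF = 0.921895, PV = 2.673495
  t = 1.5000: CF_t = 2.900000, DF = 0.885161, PV = 2.566966
  t = 2.0000: CF_t = 2.900000, DF = 0.849890, PV = 2.464682
  t = 2.5000: CF_t = 2.900000, DF = 0.816025, PV = 2.366473
  t = 3.0000: CF_t = 2.900000, DF = 0.783510, PV = 2.272178
  t = 3.5000: CF_t = 2.900000, DF = 0.752290, PV = 2.181640
  t = 4.0000: CF_t = 2.900000, DF = 0.722314, PV = 2.094710
  t = 4.5000: CF_t = 2.900000, DF = 0.693532, PV = 2.011243
  t = 5.0000: CF_t = 2.900000, DF = 0.665897, PV = 1.931102
  t = 5.5000: CF_t = 2.900000, DF = 0.639364, PV = 1.854155
  t = 6.0000: CF_t = 2.900000, DF = 0.613887, PV = 1.780273
  t = 6.5000: CF_t = 2.900000, DF = 0.589426, PV = 1.709336
  t = 7.0000: CF_t = 102.900000, DF = 0.565940, PV = 58.235195
Price P = sum_t PV_t = 86.925895
First compute Macaulay numerator sum_t t * PV_t:
  t * PV_t at t = 0.5000: 1.392223
  t * PV_t at t = 1.0000: 2.673495
  t * PV_t at t = 1.5000: 3.850450
  t * PV_t at t = 2.0000: 4.929364
  t * PV_t at t = 2.5000: 5.916183
  t * PV_t at t = 3.0000: 6.816534
  t * PV_t at t = 3.5000: 7.635740
  t * PV_t at t = 4.0000: 8.378838
  t * PV_t at t = 4.5000: 9.050593
  t * PV_t at t = 5.0000: 9.655511
  t * PV_t at t = 5.5000: 10.197851
  t * PV_t at t = 6.0000: 10.681640
  t * PV_t at t = 6.5000: 11.110684
  t * PV_t at t = 7.0000: 407.646366
Macaulay duration D = 499.935472 / 86.925895 = 5.751284
Modified duration = D / (1 + y/m) = 5.751284 / (1 + 0.041500) = 5.522116

Answer: Modified duration = 5.5221


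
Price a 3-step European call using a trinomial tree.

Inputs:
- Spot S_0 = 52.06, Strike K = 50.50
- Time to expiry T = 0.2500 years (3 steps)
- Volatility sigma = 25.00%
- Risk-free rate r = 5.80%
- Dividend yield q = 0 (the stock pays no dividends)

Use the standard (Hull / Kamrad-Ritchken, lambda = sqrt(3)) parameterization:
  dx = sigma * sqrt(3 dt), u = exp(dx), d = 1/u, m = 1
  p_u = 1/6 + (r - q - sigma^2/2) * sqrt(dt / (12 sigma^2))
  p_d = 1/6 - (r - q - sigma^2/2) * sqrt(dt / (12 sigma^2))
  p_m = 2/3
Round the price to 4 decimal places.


dt = T/N = 0.083333; dx = sigma*sqrt(3*dt) = 0.125000
u = exp(dx) = 1.133148; d = 1/u = 0.882497
p_u = 0.175583, p_m = 0.666667, p_d = 0.157750
Discount per step: exp(-r*dt) = 0.995178
Stock lattice S(k, j) with j the centered position index:
  k=0: S(0,+0) = 52.0600
  k=1: S(1,-1) = 45.9428; S(1,+0) = 52.0600; S(1,+1) = 58.9917
  k=2: S(2,-2) = 40.5444; S(2,-1) = 45.9428; S(2,+0) = 52.0600; S(2,+1) = 58.9917; S(2,+2) = 66.8464
  k=3: S(3,-3) = 35.7803; S(3,-2) = 40.5444; S(3,-1) = 45.9428; S(3,+0) = 52.0600; S(3,+1) = 58.9917; S(3,+2) = 66.8464; S(3,+3) = 75.7469
Terminal payoffs V(N, j) = max(S_T - K, 0):
  V(3,-3) = 0.000000; V(3,-2) = 0.000000; V(3,-1) = 0.000000; V(3,+0) = 1.560000; V(3,+1) = 8.491708; V(3,+2) = 16.346363; V(3,+3) = 25.246853
Backward induction: V(k, j) = exp(-r*dt) * [p_u * V(k+1, j+1) + p_m * V(k+1, j) + p_d * V(k+1, j-1)]
  V(2,-2) = exp(-r*dt) * [p_u*0.000000 + p_m*0.000000 + p_d*0.000000] = 0.000000
  V(2,-1) = exp(-r*dt) * [p_u*1.560000 + p_m*0.000000 + p_d*0.000000] = 0.272589
  V(2,+0) = exp(-r*dt) * [p_u*8.491708 + p_m*1.560000 + p_d*0.000000] = 2.518799
  V(2,+1) = exp(-r*dt) * [p_u*16.346363 + p_m*8.491708 + p_d*1.560000] = 8.735056
  V(2,+2) = exp(-r*dt) * [p_u*25.246853 + p_m*16.346363 + p_d*8.491708] = 16.589691
  V(1,-1) = exp(-r*dt) * [p_u*2.518799 + p_m*0.272589 + p_d*0.000000] = 0.620977
  V(1,+0) = exp(-r*dt) * [p_u*8.735056 + p_m*2.518799 + p_d*0.272589] = 3.240231
  V(1,+1) = exp(-r*dt) * [p_u*16.589691 + p_m*8.735056 + p_d*2.518799] = 9.089546
  V(0,+0) = exp(-r*dt) * [p_u*9.089546 + p_m*3.240231 + p_d*0.620977] = 3.835503

Answer: Price = V(0,0) = 3.8355


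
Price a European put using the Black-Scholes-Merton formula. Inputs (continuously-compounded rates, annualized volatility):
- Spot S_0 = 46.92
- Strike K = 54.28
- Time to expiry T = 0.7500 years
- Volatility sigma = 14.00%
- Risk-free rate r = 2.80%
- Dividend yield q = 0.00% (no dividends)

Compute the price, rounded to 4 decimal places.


d1 = (ln(S/K) + (r - q + 0.5*sigma^2) * T) / (sigma * sqrt(T)) = -0.96798390
d2 = d1 - sigma * sqrt(T) = -1.08922746
exp(-rT) = 0.97921896; exp(-qT) = 1.00000000
P = K * exp(-rT) * N(-d2) - S_0 * exp(-qT) * N(-d1)
N(-d1) = 0.83347380; N(-d2) = 0.86197320
P = 54.2800 * 0.97921896 * 0.86197320 - 46.9200 * 1.00000000 * 0.83347380 = 6.7090

Answer: Price = 6.7090


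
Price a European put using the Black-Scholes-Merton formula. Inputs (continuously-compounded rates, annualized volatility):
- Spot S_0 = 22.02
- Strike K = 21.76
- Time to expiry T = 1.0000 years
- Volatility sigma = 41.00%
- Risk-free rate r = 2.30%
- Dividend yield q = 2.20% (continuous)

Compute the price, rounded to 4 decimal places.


Answer: Price = 3.3403

Derivation:
d1 = (ln(S/K) + (r - q + 0.5*sigma^2) * T) / (sigma * sqrt(T)) = 0.23640905
d2 = d1 - sigma * sqrt(T) = -0.17359095
exp(-rT) = 0.97726248; exp(-qT) = 0.97824024
P = K * exp(-rT) * N(-d2) - S_0 * exp(-qT) * N(-d1)
N(-d1) = 0.40655764; N(-d2) = 0.56890653
P = 21.7600 * 0.97726248 * 0.56890653 - 22.0200 * 0.97824024 * 0.40655764 = 3.3403


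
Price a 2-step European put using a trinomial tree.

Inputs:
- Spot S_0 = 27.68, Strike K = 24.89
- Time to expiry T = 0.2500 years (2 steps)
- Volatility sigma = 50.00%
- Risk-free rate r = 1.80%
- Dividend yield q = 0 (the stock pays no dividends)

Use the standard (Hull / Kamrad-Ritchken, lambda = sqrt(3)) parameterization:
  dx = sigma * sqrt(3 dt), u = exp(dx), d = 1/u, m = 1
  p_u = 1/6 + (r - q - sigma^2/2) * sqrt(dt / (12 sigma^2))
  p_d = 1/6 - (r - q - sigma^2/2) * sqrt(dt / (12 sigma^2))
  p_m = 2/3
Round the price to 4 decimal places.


dt = T/N = 0.125000; dx = sigma*sqrt(3*dt) = 0.306186
u = exp(dx) = 1.358235; d = 1/u = 0.736250
p_u = 0.144825, p_m = 0.666667, p_d = 0.188508
Discount per step: exp(-r*dt) = 0.997753
Stock lattice S(k, j) with j the centered position index:
  k=0: S(0,+0) = 27.6800
  k=1: S(1,-1) = 20.3794; S(1,+0) = 27.6800; S(1,+1) = 37.5960
  k=2: S(2,-2) = 15.0043; S(2,-1) = 20.3794; S(2,+0) = 27.6800; S(2,+1) = 37.5960; S(2,+2) = 51.0641
Terminal payoffs V(N, j) = max(K - S_T, 0):
  V(2,-2) = 9.885687; V(2,-1) = 4.510614; V(2,+0) = 0.000000; V(2,+1) = 0.000000; V(2,+2) = 0.000000
Backward induction: V(k, j) = exp(-r*dt) * [p_u * V(k+1, j+1) + p_m * V(k+1, j) + p_d * V(k+1, j-1)]
  V(1,-1) = exp(-r*dt) * [p_u*0.000000 + p_m*4.510614 + p_d*9.885687] = 4.859660
  V(1,+0) = exp(-r*dt) * [p_u*0.000000 + p_m*0.000000 + p_d*4.510614] = 0.848376
  V(1,+1) = exp(-r*dt) * [p_u*0.000000 + p_m*0.000000 + p_d*0.000000] = 0.000000
  V(0,+0) = exp(-r*dt) * [p_u*0.000000 + p_m*0.848376 + p_d*4.859660] = 1.478338

Answer: Price = V(0,0) = 1.4783


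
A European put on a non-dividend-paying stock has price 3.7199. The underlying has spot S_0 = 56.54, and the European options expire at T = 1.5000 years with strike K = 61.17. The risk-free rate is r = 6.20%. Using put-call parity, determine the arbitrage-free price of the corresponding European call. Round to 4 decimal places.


Answer: Call price = 4.5222

Derivation:
Put-call parity: C - P = S_0 * exp(-qT) - K * exp(-rT).
S_0 * exp(-qT) = 56.5400 * 1.00000000 = 56.54000000
K * exp(-rT) = 61.1700 * 0.91119350 = 55.73770641
C = P + S*exp(-qT) - K*exp(-rT)
C = 3.7199 + 56.54000000 - 55.73770641 = 4.5222


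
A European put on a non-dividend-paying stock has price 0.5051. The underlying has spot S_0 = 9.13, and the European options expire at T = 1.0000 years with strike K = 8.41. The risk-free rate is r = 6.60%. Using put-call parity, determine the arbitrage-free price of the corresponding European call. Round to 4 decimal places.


Put-call parity: C - P = S_0 * exp(-qT) - K * exp(-rT).
S_0 * exp(-qT) = 9.1300 * 1.00000000 = 9.13000000
K * exp(-rT) = 8.4100 * 0.93613086 = 7.87286057
C = P + S*exp(-qT) - K*exp(-rT)
C = 0.5051 + 9.13000000 - 7.87286057 = 1.7622

Answer: Call price = 1.7622


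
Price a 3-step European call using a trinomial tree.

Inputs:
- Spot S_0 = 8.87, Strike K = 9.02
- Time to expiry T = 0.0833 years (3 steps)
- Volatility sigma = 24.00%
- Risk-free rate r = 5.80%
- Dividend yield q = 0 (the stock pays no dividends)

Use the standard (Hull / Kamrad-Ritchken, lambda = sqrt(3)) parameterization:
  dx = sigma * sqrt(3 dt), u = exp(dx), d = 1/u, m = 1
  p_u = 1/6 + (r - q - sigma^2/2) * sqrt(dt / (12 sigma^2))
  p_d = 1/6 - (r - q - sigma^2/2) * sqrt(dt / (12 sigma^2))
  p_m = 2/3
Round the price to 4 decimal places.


dt = T/N = 0.027767; dx = sigma*sqrt(3*dt) = 0.069268
u = exp(dx) = 1.071724; d = 1/u = 0.933076
p_u = 0.172519, p_m = 0.666667, p_d = 0.160814
Discount per step: exp(-r*dt) = 0.998391
Stock lattice S(k, j) with j the centered position index:
  k=0: S(0,+0) = 8.8700
  k=1: S(1,-1) = 8.2764; S(1,+0) = 8.8700; S(1,+1) = 9.5062
  k=2: S(2,-2) = 7.7225; S(2,-1) = 8.2764; S(2,+0) = 8.8700; S(2,+1) = 9.5062; S(2,+2) = 10.1880
  k=3: S(3,-3) = 7.2057; S(3,-2) = 7.7225; S(3,-1) = 8.2764; S(3,+0) = 8.8700; S(3,+1) = 9.5062; S(3,+2) = 10.1880; S(3,+3) = 10.9187
Terminal payoffs V(N, j) = max(S_T - K, 0):
  V(3,-3) = 0.000000; V(3,-2) = 0.000000; V(3,-1) = 0.000000; V(3,+0) = 0.000000; V(3,+1) = 0.486188; V(3,+2) = 1.168006; V(3,+3) = 1.898726
Backward induction: V(k, j) = exp(-r*dt) * [p_u * V(k+1, j+1) + p_m * V(k+1, j) + p_d * V(k+1, j-1)]
  V(2,-2) = exp(-r*dt) * [p_u*0.000000 + p_m*0.000000 + p_d*0.000000] = 0.000000
  V(2,-1) = exp(-r*dt) * [p_u*0.000000 + p_m*0.000000 + p_d*0.000000] = 0.000000
  V(2,+0) = exp(-r*dt) * [p_u*0.486188 + p_m*0.000000 + p_d*0.000000] = 0.083742
  V(2,+1) = exp(-r*dt) * [p_u*1.168006 + p_m*0.486188 + p_d*0.000000] = 0.524783
  V(2,+2) = exp(-r*dt) * [p_u*1.898726 + p_m*1.168006 + p_d*0.486188] = 1.182517
  V(1,-1) = exp(-r*dt) * [p_u*0.083742 + p_m*0.000000 + p_d*0.000000] = 0.014424
  V(1,+0) = exp(-r*dt) * [p_u*0.524783 + p_m*0.083742 + p_d*0.000000] = 0.146127
  V(1,+1) = exp(-r*dt) * [p_u*1.182517 + p_m*0.524783 + p_d*0.083742] = 0.566416
  V(0,+0) = exp(-r*dt) * [p_u*0.566416 + p_m*0.146127 + p_d*0.014424] = 0.197138

Answer: Price = V(0,0) = 0.1971


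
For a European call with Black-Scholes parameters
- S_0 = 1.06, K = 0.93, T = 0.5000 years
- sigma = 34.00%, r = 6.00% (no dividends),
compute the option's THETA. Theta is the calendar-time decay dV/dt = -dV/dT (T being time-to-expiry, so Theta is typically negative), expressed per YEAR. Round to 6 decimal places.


Answer: Theta = -0.112823

Derivation:
d1 = 0.7892126970; d2 = 0.5487963914
phi(d1) = 0.2921853629; exp(-qT) = 1.0000000000; exp(-rT) = 0.9704455335
Theta = -S*exp(-qT)*phi(d1)*sigma/(2*sqrt(T)) - r*K*exp(-rT)*N(d2) + q*S*exp(-qT)*N(d1)
N(d1) = 0.7850061489; N(d2) = 0.7084274065; sqrt(T) = 0.7071067812
Term 1 = -1.0600 * 1.0000000000 * 0.2921853629 * 0.3400 / (2 * 0.7071067812) = -0.0744608930
Term 2 = -0.0600 * 0.9300 * 0.9704455335 * 0.7084274065 = -0.0383619539
Term 3 = 0 (no dividend yield, q = 0)
Theta = -0.0744608930 + (-0.0383619539) + (0.0000000000) = -0.112823


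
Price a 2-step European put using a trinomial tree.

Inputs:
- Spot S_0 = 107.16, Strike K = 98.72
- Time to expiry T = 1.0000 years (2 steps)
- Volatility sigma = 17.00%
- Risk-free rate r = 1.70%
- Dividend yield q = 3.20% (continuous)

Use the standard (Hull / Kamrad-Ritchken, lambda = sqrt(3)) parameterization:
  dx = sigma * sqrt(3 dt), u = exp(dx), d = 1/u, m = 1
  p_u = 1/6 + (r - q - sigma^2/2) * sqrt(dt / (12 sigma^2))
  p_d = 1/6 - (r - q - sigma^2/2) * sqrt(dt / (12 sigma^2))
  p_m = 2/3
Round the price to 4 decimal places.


Answer: Price = V(0,0) = 4.2249

Derivation:
dt = T/N = 0.500000; dx = sigma*sqrt(3*dt) = 0.208207
u = exp(dx) = 1.231468; d = 1/u = 0.812039
p_u = 0.131305, p_m = 0.666667, p_d = 0.202028
Discount per step: exp(-r*dt) = 0.991536
Stock lattice S(k, j) with j the centered position index:
  k=0: S(0,+0) = 107.1600
  k=1: S(1,-1) = 87.0181; S(1,+0) = 107.1600; S(1,+1) = 131.9641
  k=2: S(2,-2) = 70.6621; S(2,-1) = 87.0181; S(2,+0) = 107.1600; S(2,+1) = 131.9641; S(2,+2) = 162.5095
Terminal payoffs V(N, j) = max(K - S_T, 0):
  V(2,-2) = 28.057870; V(2,-1) = 11.701876; V(2,+0) = 0.000000; V(2,+1) = 0.000000; V(2,+2) = 0.000000
Backward induction: V(k, j) = exp(-r*dt) * [p_u * V(k+1, j+1) + p_m * V(k+1, j) + p_d * V(k+1, j-1)]
  V(1,-1) = exp(-r*dt) * [p_u*0.000000 + p_m*11.701876 + p_d*28.057870] = 13.355723
  V(1,+0) = exp(-r*dt) * [p_u*0.000000 + p_m*0.000000 + p_d*11.701876] = 2.344099
  V(1,+1) = exp(-r*dt) * [p_u*0.000000 + p_m*0.000000 + p_d*0.000000] = 0.000000
  V(0,+0) = exp(-r*dt) * [p_u*0.000000 + p_m*2.344099 + p_d*13.355723] = 4.224900


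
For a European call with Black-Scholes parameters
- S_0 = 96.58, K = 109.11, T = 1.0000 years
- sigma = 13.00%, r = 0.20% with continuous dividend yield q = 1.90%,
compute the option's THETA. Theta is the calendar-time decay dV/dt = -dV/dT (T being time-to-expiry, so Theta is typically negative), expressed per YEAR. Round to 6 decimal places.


d1 = -1.0041143632; d2 = -1.1341143632
phi(d1) = 0.2409751747; exp(-qT) = 0.9811793622; exp(-rT) = 0.9980019987
Theta = -S*exp(-qT)*phi(d1)*sigma/(2*sqrt(T)) - r*K*exp(-rT)*N(d2) + q*S*exp(-qT)*N(d1)
N(d1) = 0.1576617465; N(d2) = 0.1283732897; sqrt(T) = 1.0000000000
Term 1 = -96.5800 * 0.9811793622 * 0.2409751747 * 0.1300 / (2 * 1.0000000000) = -1.4842985607
Term 2 = -0.0020 * 109.1100 * 0.9980019987 * 0.1283732897 = -0.0279576480
Term 3 = 0.0190 * 96.5800 * 0.9811793622 * 0.1576617465 = 0.2838674131
Theta = -1.4842985607 + (-0.0279576480) + (0.2838674131) = -1.228389

Answer: Theta = -1.228389


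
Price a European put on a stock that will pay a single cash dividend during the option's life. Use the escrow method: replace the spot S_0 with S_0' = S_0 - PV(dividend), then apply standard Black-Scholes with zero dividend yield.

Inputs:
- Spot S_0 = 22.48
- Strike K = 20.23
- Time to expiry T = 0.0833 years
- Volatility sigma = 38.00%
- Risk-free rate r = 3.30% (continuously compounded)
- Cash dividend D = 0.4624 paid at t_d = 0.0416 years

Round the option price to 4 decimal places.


Answer: Price = 0.2789

Derivation:
PV(D) = D * exp(-r * t_d) = 0.4624 * 0.99862814 = 0.46176565
S_0' = S_0 - PV(D) = 22.4800 - 0.46176565 = 22.01823435
d1 = (ln(S_0'/K) + (r + sigma^2/2)*T) / (sigma*sqrt(T)) = 0.85222508
d2 = d1 - sigma*sqrt(T) = 0.74255047
exp(-rT) = 0.99725487
N(-d1) = 0.19704459; N(-d2) = 0.22887694
P = K * exp(-rT) * N(-d2) - S_0' * N(-d1) = 20.2300 * 0.99725487 * 0.22887694 - 22.01823435 * 0.19704459 = 0.2789


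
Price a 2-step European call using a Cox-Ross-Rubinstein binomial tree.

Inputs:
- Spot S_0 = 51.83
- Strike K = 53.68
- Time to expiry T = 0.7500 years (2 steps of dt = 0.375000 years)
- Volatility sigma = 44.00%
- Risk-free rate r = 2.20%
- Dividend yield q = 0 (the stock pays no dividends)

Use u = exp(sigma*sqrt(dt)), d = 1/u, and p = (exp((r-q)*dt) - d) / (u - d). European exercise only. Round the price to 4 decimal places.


Answer: Price = V(0,0) = 6.9488

Derivation:
dt = T/N = 0.375000
u = exp(sigma*sqrt(dt)) = 1.309236; d = 1/u = 0.763804
p = (exp((r-q)*dt) - d) / (u - d) = 0.448232
Discount per step: exp(-r*dt) = 0.991784
Stock lattice S(k, i) with i counting down-moves:
  k=0: S(0,0) = 51.8300
  k=1: S(1,0) = 67.8577; S(1,1) = 39.5880
  k=2: S(2,0) = 88.8418; S(2,1) = 51.8300; S(2,2) = 30.2375
Terminal payoffs V(N, i) = max(S_T - K, 0):
  V(2,0) = 35.161766; V(2,1) = 0.000000; V(2,2) = 0.000000
Backward induction: V(k, i) = exp(-r*dt) * [p * V(k+1, i) + (1-p) * V(k+1, i+1)].
  V(1,0) = exp(-r*dt) * [p*35.161766 + (1-p)*0.000000] = 15.631132
  V(1,1) = exp(-r*dt) * [p*0.000000 + (1-p)*0.000000] = 0.000000
  V(0,0) = exp(-r*dt) * [p*15.631132 + (1-p)*0.000000] = 6.948806


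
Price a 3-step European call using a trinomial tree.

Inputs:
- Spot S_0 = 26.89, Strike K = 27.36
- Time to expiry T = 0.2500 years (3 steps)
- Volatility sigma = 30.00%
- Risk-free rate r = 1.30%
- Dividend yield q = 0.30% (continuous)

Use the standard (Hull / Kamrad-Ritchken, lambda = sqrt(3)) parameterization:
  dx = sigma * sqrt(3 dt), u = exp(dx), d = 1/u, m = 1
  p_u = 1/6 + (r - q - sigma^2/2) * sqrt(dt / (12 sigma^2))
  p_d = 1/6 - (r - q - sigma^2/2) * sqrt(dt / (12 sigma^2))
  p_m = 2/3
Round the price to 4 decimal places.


dt = T/N = 0.083333; dx = sigma*sqrt(3*dt) = 0.150000
u = exp(dx) = 1.161834; d = 1/u = 0.860708
p_u = 0.156944, p_m = 0.666667, p_d = 0.176389
Discount per step: exp(-r*dt) = 0.998917
Stock lattice S(k, j) with j the centered position index:
  k=0: S(0,+0) = 26.8900
  k=1: S(1,-1) = 23.1444; S(1,+0) = 26.8900; S(1,+1) = 31.2417
  k=2: S(2,-2) = 19.9206; S(2,-1) = 23.1444; S(2,+0) = 26.8900; S(2,+1) = 31.2417; S(2,+2) = 36.2977
  k=3: S(3,-3) = 17.1458; S(3,-2) = 19.9206; S(3,-1) = 23.1444; S(3,+0) = 26.8900; S(3,+1) = 31.2417; S(3,+2) = 36.2977; S(3,+3) = 42.1719
Terminal payoffs V(N, j) = max(S_T - K, 0):
  V(3,-3) = 0.000000; V(3,-2) = 0.000000; V(3,-1) = 0.000000; V(3,+0) = 0.000000; V(3,+1) = 3.881723; V(3,+2) = 8.937703; V(3,+3) = 14.811915
Backward induction: V(k, j) = exp(-r*dt) * [p_u * V(k+1, j+1) + p_m * V(k+1, j) + p_d * V(k+1, j-1)]
  V(2,-2) = exp(-r*dt) * [p_u*0.000000 + p_m*0.000000 + p_d*0.000000] = 0.000000
  V(2,-1) = exp(-r*dt) * [p_u*0.000000 + p_m*0.000000 + p_d*0.000000] = 0.000000
  V(2,+0) = exp(-r*dt) * [p_u*3.881723 + p_m*0.000000 + p_d*0.000000] = 0.608555
  V(2,+1) = exp(-r*dt) * [p_u*8.937703 + p_m*3.881723 + p_d*0.000000] = 3.986217
  V(2,+2) = exp(-r*dt) * [p_u*14.811915 + p_m*8.937703 + p_d*3.881723] = 8.958100
  V(1,-1) = exp(-r*dt) * [p_u*0.608555 + p_m*0.000000 + p_d*0.000000] = 0.095406
  V(1,+0) = exp(-r*dt) * [p_u*3.986217 + p_m*0.608555 + p_d*0.000000] = 1.030201
  V(1,+1) = exp(-r*dt) * [p_u*8.958100 + p_m*3.986217 + p_d*0.608555] = 4.166229
  V(0,+0) = exp(-r*dt) * [p_u*4.166229 + p_m*1.030201 + p_d*0.095406] = 1.356026

Answer: Price = V(0,0) = 1.3560


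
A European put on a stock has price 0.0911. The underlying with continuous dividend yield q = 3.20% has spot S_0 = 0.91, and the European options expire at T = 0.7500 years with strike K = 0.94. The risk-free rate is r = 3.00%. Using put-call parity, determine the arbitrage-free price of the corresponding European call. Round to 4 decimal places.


Put-call parity: C - P = S_0 * exp(-qT) - K * exp(-rT).
S_0 * exp(-qT) = 0.9100 * 0.97628571 = 0.88842000
K * exp(-rT) = 0.9400 * 0.97775124 = 0.91908616
C = P + S*exp(-qT) - K*exp(-rT)
C = 0.0911 + 0.88842000 - 0.91908616 = 0.0604

Answer: Call price = 0.0604


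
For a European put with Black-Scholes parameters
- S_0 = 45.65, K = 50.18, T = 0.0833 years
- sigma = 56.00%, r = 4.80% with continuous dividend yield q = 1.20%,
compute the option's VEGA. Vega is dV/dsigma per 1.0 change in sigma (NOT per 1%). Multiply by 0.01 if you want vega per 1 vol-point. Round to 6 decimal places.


d1 = -0.4860159876; d2 = -0.6476417281
phi(d1) = 0.3545009322; exp(-qT) = 0.9990008994; exp(-rT) = 0.9960095830
Vega = S * exp(-qT) * phi(d1) * sqrt(T) = 45.6500 * 0.9990008994 * 0.3545009322 * 0.2886173938 = 4.666019

Answer: Vega = 4.666019


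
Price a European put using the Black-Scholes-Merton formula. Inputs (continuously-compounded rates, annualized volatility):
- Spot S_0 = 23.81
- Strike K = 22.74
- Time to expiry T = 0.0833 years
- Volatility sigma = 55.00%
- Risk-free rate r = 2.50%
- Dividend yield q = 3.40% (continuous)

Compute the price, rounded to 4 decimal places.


Answer: Price = 1.0029

Derivation:
d1 = (ln(S/K) + (r - q + 0.5*sigma^2) * T) / (sigma * sqrt(T)) = 0.36430487
d2 = d1 - sigma * sqrt(T) = 0.20556530
exp(-rT) = 0.99791967; exp(-qT) = 0.99717181
P = K * exp(-rT) * N(-d2) - S_0 * exp(-qT) * N(-d1)
N(-d1) = 0.35781518; N(-d2) = 0.41856524
P = 22.7400 * 0.99791967 * 0.41856524 - 23.8100 * 0.99717181 * 0.35781518 = 1.0029


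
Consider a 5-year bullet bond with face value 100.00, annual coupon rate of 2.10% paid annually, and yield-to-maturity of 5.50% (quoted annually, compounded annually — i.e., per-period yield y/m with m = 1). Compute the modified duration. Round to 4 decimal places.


Coupon per period c = face * coupon_rate / m = 2.100000
Periods per year m = 1; per-period yield y/m = 0.055000
Number of cashflows N = 5
Cashflows (t years, CF_t, discount factor 1/(1+y/m)^(m*t), PV):
  t = 1.0000: CF_t = 2.100000, DF = 0.947867, PV = 1.990521
  t = 2.0000: CF_t = 2.100000, DF = 0.898452, PV = 1.886750
  t = 3.0000: CF_t = 2.100000, DF = 0.851614, PV = 1.788389
  t = 4.0000: CF_t = 2.100000, DF = 0.807217, PV = 1.695155
  t = 5.0000: CF_t = 102.100000, DF = 0.765134, PV = 78.120218
Price P = sum_t PV_t = 85.481033
First compute Macaulay numerator sum_t t * PV_t:
  t * PV_t at t = 1.0000: 1.990521
  t * PV_t at t = 2.0000: 3.773500
  t * PV_t at t = 3.0000: 5.365166
  t * PV_t at t = 4.0000: 6.780621
  t * PV_t at t = 5.0000: 390.601088
Macaulay duration D = 408.510896 / 85.481033 = 4.778965
Modified duration = D / (1 + y/m) = 4.778965 / (1 + 0.055000) = 4.529825

Answer: Modified duration = 4.5298


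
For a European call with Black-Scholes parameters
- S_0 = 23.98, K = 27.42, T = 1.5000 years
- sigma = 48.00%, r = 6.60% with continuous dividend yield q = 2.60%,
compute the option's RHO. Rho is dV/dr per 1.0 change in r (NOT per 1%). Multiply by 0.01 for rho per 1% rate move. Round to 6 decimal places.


d1 = 0.1679728669; d2 = -0.4199046714
phi(d1) = 0.3933537380; exp(-qT) = 0.9617507091; exp(-rT) = 0.9057427080
N(d2) = 0.3372775475
Rho = K*T*exp(-rT)*N(d2) = 27.4200 * 1.5000 * 0.9057427080 * 0.3372775475 = 12.564667

Answer: Rho = 12.564667


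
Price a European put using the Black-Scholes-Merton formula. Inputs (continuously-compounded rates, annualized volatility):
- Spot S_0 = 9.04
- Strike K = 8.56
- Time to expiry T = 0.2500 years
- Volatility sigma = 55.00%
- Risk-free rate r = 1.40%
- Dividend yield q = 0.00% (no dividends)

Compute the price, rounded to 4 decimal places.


d1 = (ln(S/K) + (r - q + 0.5*sigma^2) * T) / (sigma * sqrt(T)) = 0.34862358
d2 = d1 - sigma * sqrt(T) = 0.07362358
exp(-rT) = 0.99650612; exp(-qT) = 1.00000000
P = K * exp(-rT) * N(-d2) - S_0 * exp(-qT) * N(-d1)
N(-d1) = 0.36368596; N(-d2) = 0.47065495
P = 8.5600 * 0.99650612 * 0.47065495 - 9.0400 * 1.00000000 * 0.36368596 = 0.7270

Answer: Price = 0.7270


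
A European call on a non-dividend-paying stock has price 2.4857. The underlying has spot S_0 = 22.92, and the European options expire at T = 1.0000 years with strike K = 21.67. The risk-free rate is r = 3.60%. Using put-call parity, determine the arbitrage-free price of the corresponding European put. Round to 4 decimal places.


Answer: Put price = 0.4695

Derivation:
Put-call parity: C - P = S_0 * exp(-qT) - K * exp(-rT).
S_0 * exp(-qT) = 22.9200 * 1.00000000 = 22.92000000
K * exp(-rT) = 21.6700 * 0.96464029 = 20.90375516
P = C - S*exp(-qT) + K*exp(-rT)
P = 2.4857 - 22.92000000 + 20.90375516 = 0.4695


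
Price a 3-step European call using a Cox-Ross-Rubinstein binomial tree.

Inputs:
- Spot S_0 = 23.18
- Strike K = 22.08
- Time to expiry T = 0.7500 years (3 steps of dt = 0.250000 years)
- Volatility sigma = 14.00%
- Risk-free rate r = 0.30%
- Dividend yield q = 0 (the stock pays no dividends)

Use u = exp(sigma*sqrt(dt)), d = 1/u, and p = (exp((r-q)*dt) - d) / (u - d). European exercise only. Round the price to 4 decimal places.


Answer: Price = V(0,0) = 1.7696

Derivation:
dt = T/N = 0.250000
u = exp(sigma*sqrt(dt)) = 1.072508; d = 1/u = 0.932394
p = (exp((r-q)*dt) - d) / (u - d) = 0.487862
Discount per step: exp(-r*dt) = 0.999250
Stock lattice S(k, i) with i counting down-moves:
  k=0: S(0,0) = 23.1800
  k=1: S(1,0) = 24.8607; S(1,1) = 21.6129
  k=2: S(2,0) = 26.6633; S(2,1) = 23.1800; S(2,2) = 20.1517
  k=3: S(3,0) = 28.5967; S(3,1) = 24.8607; S(3,2) = 21.6129; S(3,3) = 18.7893
Terminal payoffs V(N, i) = max(S_T - K, 0):
  V(3,0) = 6.516657; V(3,1) = 2.780740; V(3,2) = 0.000000; V(3,3) = 0.000000
Backward induction: V(k, i) = exp(-r*dt) * [p * V(k+1, i) + (1-p) * V(k+1, i+1)].
  V(2,0) = exp(-r*dt) * [p*6.516657 + (1-p)*2.780740] = 4.599900
  V(2,1) = exp(-r*dt) * [p*2.780740 + (1-p)*0.000000] = 1.355600
  V(2,2) = exp(-r*dt) * [p*0.000000 + (1-p)*0.000000] = 0.000000
  V(1,0) = exp(-r*dt) * [p*4.599900 + (1-p)*1.355600] = 2.936168
  V(1,1) = exp(-r*dt) * [p*1.355600 + (1-p)*0.000000] = 0.660850
  V(0,0) = exp(-r*dt) * [p*2.936168 + (1-p)*0.660850] = 1.769563


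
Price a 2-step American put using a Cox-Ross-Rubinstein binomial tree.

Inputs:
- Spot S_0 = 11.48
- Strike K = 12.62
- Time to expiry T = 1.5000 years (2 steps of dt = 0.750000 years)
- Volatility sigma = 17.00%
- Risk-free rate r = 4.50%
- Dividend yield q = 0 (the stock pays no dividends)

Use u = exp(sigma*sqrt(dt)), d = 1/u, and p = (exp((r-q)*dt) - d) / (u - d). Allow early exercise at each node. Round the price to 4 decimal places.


dt = T/N = 0.750000
u = exp(sigma*sqrt(dt)) = 1.158614; d = 1/u = 0.863100
p = (exp((r-q)*dt) - d) / (u - d) = 0.579417
Discount per step: exp(-r*dt) = 0.966813
Stock lattice S(k, i) with i counting down-moves:
  k=0: S(0,0) = 11.4800
  k=1: S(1,0) = 13.3009; S(1,1) = 9.9084
  k=2: S(2,0) = 15.4106; S(2,1) = 11.4800; S(2,2) = 8.5519
Terminal payoffs V(N, i) = max(K - S_T, 0):
  V(2,0) = 0.000000; V(2,1) = 1.140000; V(2,2) = 4.068063
Backward induction: V(k, i) = exp(-r*dt) * [p * V(k+1, i) + (1-p) * V(k+1, i+1)]; then take max(V_cont, immediate exercise) for American.
  V(1,0) = exp(-r*dt) * [p*0.000000 + (1-p)*1.140000] = 0.463552; exercise = 0.000000; V(1,0) = max -> 0.463552
  V(1,1) = exp(-r*dt) * [p*1.140000 + (1-p)*4.068063] = 2.292790; exercise = 2.711608; V(1,1) = max -> 2.711608
  V(0,0) = exp(-r*dt) * [p*0.463552 + (1-p)*2.711608] = 1.362284; exercise = 1.140000; V(0,0) = max -> 1.362284

Answer: Price = V(0,0) = 1.3623


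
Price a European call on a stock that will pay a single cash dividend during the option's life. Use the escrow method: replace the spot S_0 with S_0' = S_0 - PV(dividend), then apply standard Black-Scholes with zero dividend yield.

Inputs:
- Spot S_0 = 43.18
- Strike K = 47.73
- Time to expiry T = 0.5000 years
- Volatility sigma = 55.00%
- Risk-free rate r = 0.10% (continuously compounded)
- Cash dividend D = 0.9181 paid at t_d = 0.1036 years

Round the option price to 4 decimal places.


Answer: Price = 4.5428

Derivation:
PV(D) = D * exp(-r * t_d) = 0.9181 * 0.99989641 = 0.91800489
S_0' = S_0 - PV(D) = 43.1800 - 0.91800489 = 42.26199511
d1 = (ln(S_0'/K) + (r + sigma^2/2)*T) / (sigma*sqrt(T)) = -0.11711465
d2 = d1 - sigma*sqrt(T) = -0.50602338
exp(-rT) = 0.99950012
N(d1) = 0.45338460; N(d2) = 0.30642012
C = S_0' * N(d1) - K * exp(-rT) * N(d2) = 42.26199511 * 0.45338460 - 47.7300 * 0.99950012 * 0.30642012 = 4.5428


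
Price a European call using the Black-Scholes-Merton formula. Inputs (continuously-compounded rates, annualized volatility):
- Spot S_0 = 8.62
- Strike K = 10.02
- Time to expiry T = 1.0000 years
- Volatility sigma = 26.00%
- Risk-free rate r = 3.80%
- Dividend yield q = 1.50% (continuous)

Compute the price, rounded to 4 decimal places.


d1 = (ln(S/K) + (r - q + 0.5*sigma^2) * T) / (sigma * sqrt(T)) = -0.36037697
d2 = d1 - sigma * sqrt(T) = -0.62037697
exp(-rT) = 0.96271294; exp(-qT) = 0.98511194
C = S_0 * exp(-qT) * N(d1) - K * exp(-rT) * N(d2)
N(d1) = 0.35928263; N(d2) = 0.26750482
C = 8.6200 * 0.98511194 * 0.35928263 - 10.0200 * 0.96271294 * 0.26750482 = 0.4705

Answer: Price = 0.4705


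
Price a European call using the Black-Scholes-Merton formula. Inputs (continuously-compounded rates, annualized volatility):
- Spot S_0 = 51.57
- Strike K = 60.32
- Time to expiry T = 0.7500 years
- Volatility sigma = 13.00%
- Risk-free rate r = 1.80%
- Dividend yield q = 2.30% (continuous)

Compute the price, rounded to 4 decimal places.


d1 = (ln(S/K) + (r - q + 0.5*sigma^2) * T) / (sigma * sqrt(T)) = -1.36908504
d2 = d1 - sigma * sqrt(T) = -1.48166835
exp(-rT) = 0.98659072; exp(-qT) = 0.98289793
C = S_0 * exp(-qT) * N(d1) - K * exp(-rT) * N(d2)
N(d1) = 0.08548635; N(d2) = 0.06921428
C = 51.5700 * 0.98289793 * 0.08548635 - 60.3200 * 0.98659072 * 0.06921428 = 0.2141

Answer: Price = 0.2141


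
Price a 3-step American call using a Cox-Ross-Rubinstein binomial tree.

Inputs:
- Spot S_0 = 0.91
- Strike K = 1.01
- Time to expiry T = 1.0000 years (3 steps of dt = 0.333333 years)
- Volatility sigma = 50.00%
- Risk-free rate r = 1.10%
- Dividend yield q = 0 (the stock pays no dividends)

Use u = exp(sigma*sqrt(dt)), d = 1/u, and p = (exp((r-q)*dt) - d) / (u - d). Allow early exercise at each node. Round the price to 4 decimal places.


Answer: Price = V(0,0) = 0.1585

Derivation:
dt = T/N = 0.333333
u = exp(sigma*sqrt(dt)) = 1.334658; d = 1/u = 0.749256
p = (exp((r-q)*dt) - d) / (u - d) = 0.434603
Discount per step: exp(-r*dt) = 0.996340
Stock lattice S(k, i) with i counting down-moves:
  k=0: S(0,0) = 0.9100
  k=1: S(1,0) = 1.2145; S(1,1) = 0.6818
  k=2: S(2,0) = 1.6210; S(2,1) = 0.9100; S(2,2) = 0.5109
  k=3: S(3,0) = 2.1635; S(3,1) = 1.2145; S(3,2) = 0.6818; S(3,3) = 0.3828
Terminal payoffs V(N, i) = max(S_T - K, 0):
  V(3,0) = 1.153473; V(3,1) = 0.204539; V(3,2) = 0.000000; V(3,3) = 0.000000
Backward induction: V(k, i) = exp(-r*dt) * [p * V(k+1, i) + (1-p) * V(k+1, i+1)]; then take max(V_cont, immediate exercise) for American.
  V(2,0) = exp(-r*dt) * [p*1.153473 + (1-p)*0.204539] = 0.614691; exercise = 0.610994; V(2,0) = max -> 0.614691
  V(2,1) = exp(-r*dt) * [p*0.204539 + (1-p)*0.000000] = 0.088568; exercise = 0.000000; V(2,1) = max -> 0.088568
  V(2,2) = exp(-r*dt) * [p*0.000000 + (1-p)*0.000000] = 0.000000; exercise = 0.000000; V(2,2) = max -> 0.000000
  V(1,0) = exp(-r*dt) * [p*0.614691 + (1-p)*0.088568] = 0.316062; exercise = 0.204539; V(1,0) = max -> 0.316062
  V(1,1) = exp(-r*dt) * [p*0.088568 + (1-p)*0.000000] = 0.038351; exercise = 0.000000; V(1,1) = max -> 0.038351
  V(0,0) = exp(-r*dt) * [p*0.316062 + (1-p)*0.038351] = 0.158463; exercise = 0.000000; V(0,0) = max -> 0.158463


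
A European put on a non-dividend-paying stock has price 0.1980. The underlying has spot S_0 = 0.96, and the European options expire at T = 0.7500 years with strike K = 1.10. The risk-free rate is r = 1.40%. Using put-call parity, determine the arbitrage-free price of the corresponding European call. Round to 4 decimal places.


Put-call parity: C - P = S_0 * exp(-qT) - K * exp(-rT).
S_0 * exp(-qT) = 0.9600 * 1.00000000 = 0.96000000
K * exp(-rT) = 1.1000 * 0.98955493 = 1.08851043
C = P + S*exp(-qT) - K*exp(-rT)
C = 0.1980 + 0.96000000 - 1.08851043 = 0.0695

Answer: Call price = 0.0695


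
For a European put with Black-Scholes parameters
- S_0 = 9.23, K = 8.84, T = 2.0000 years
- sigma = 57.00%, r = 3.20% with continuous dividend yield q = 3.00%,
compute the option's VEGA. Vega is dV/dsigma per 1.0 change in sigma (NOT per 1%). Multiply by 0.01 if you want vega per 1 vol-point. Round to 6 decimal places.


d1 = 0.4615697470; d2 = -0.3445319835
phi(d1) = 0.3586307939; exp(-qT) = 0.9417645336; exp(-rT) = 0.9380049995
Vega = S * exp(-qT) * phi(d1) * sqrt(T) = 9.2300 * 0.9417645336 * 0.3586307939 * 1.4142135624 = 4.408660

Answer: Vega = 4.408660


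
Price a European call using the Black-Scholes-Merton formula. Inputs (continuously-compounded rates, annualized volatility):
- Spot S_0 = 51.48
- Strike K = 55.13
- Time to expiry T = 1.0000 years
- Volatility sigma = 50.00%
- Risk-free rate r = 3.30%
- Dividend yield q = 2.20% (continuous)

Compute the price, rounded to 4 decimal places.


Answer: Price = 8.8118

Derivation:
d1 = (ln(S/K) + (r - q + 0.5*sigma^2) * T) / (sigma * sqrt(T)) = 0.13499870
d2 = d1 - sigma * sqrt(T) = -0.36500130
exp(-rT) = 0.96753856; exp(-qT) = 0.97824024
C = S_0 * exp(-qT) * N(d1) - K * exp(-rT) * N(d2)
N(d1) = 0.55369355; N(d2) = 0.35755522
C = 51.4800 * 0.97824024 * 0.55369355 - 55.1300 * 0.96753856 * 0.35755522 = 8.8118
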